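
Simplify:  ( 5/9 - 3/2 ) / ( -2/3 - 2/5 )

85/96

Numerator: 5/9 - 3/2 = -17/18
Denominator: -2/3 - 2/5 = -16/15
Divide: (-17/18) · (-15/16) = 85/96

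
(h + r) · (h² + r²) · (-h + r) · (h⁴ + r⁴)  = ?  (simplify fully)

Pair the conjugate factors: (r+h)(r-h) = -h² + r², then repeat with the next factor.

-h⁸ + r⁸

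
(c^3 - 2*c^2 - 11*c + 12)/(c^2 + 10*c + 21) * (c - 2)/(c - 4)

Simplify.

(c^2 - 3*c + 2)/(c + 7)

Factor: c^3 - 2*c^2 - 11*c + 12 = (c + 3)*(c - 1)*(c - 4);  c^2 + 10*c + 21 = (c + 7)*(c + 3)
Cancel the common factors (c + 3), (c - 4).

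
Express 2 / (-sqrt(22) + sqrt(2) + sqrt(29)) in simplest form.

(-18*sqrt(22) - 10*sqrt(29) + 98*sqrt(2) + 8*sqrt(319))/151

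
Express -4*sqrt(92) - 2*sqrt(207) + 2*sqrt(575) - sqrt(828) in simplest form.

4*sqrt(92) = 8*sqrt(23); 2*sqrt(207) = 6*sqrt(23); 2*sqrt(575) = 10*sqrt(23); sqrt(828) = 6*sqrt(23)
Combine: (-8 - 6 + 10 - 6)·sqrt(23) = -10*sqrt(23)

-10*sqrt(23)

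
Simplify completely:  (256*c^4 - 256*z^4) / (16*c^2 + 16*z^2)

16*c^2 - 16*z^2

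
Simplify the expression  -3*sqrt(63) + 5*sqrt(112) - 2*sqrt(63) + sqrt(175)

3*sqrt(63) = 9*sqrt(7); 5*sqrt(112) = 20*sqrt(7); 2*sqrt(63) = 6*sqrt(7); sqrt(175) = 5*sqrt(7)
Combine: (-9 + 20 - 6 + 5)·sqrt(7) = 10*sqrt(7)

10*sqrt(7)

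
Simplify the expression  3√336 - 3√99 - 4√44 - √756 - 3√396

3√336 = 12*√21; 3√99 = 9*√11; 4√44 = 8*√11; √756 = 6*√21; 3√396 = 18*√11

-35*√11 + 6*√21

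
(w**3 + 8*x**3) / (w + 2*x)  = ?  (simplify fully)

w**2 - 2*w*x + 4*x**2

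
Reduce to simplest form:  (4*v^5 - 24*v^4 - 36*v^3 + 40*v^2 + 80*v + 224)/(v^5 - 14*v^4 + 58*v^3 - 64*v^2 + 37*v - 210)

Factor: 4*v^5 - 24*v^4 - 36*v^3 + 40*v^2 + 80*v + 224 = 4*(v + 2)*(v^2 + v + 2)*(v - 2)*(v - 7);  v^5 - 14*v^4 + 58*v^3 - 64*v^2 + 37*v - 210 = (v - 7)*(v - 3)*(v^2 + v + 2)*(v - 5)
Cancel the common factors (v^2 + v + 2), (v - 7).

(4*v^2 - 16)/(v^2 - 8*v + 15)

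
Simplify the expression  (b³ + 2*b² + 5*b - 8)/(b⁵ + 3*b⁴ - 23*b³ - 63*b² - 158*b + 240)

1/(b² + b - 30)

Factor: b³ + 2*b² + 5*b - 8 = (b² + 3*b + 8)·(b - 1);  b⁵ + 3*b⁴ - 23*b³ - 63*b² - 158*b + 240 = (b - 5)·(b - 1)·(b² + 3*b + 8)·(b + 6)
Cancel the common factors (b² + 3*b + 8), (b - 1).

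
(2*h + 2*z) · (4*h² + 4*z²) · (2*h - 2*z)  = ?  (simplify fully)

16*h⁴ - 16*z⁴

((2*h)+(2*z))((2*h)-(2*z)) = 4*h² - 4*z²; continue pairing.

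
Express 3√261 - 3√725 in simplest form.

-6*√29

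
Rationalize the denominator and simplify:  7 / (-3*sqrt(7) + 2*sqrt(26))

(21*sqrt(7) + 14*sqrt(26))/41

Multiply numerator and denominator by 3*sqrt(7) + 2*sqrt(26).
Denominator becomes 41; numerator becomes 21*sqrt(7) + 14*sqrt(26).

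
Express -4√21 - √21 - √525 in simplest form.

4√21 = 4*√21; √21 = √21; √525 = 5*√21
Combine: (-4 - 1 - 5)·√21 = -10*√21

-10*√21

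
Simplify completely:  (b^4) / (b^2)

b^2

Quotient: b^2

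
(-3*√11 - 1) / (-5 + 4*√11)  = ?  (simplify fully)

(-137 - 19*√11)/151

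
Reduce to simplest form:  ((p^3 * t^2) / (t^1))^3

p^9*t^3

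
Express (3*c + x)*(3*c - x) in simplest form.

Product of conjugates: (P+Q)(P-Q) = P**2 - Q**2.

9*c**2 - x**2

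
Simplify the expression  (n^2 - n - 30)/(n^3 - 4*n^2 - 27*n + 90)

Factor: n^2 - n - 30 = (n - 6)*(n + 5);  n^3 - 4*n^2 - 27*n + 90 = (n + 5)*(n - 3)*(n - 6)
Cancel the common factors (n - 6), (n + 5).

1/(n - 3)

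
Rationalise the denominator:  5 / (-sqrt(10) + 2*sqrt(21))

Multiply numerator and denominator by sqrt(10) + 2*sqrt(21).
Denominator becomes 74; numerator becomes 5*sqrt(10) + 10*sqrt(21).

(5*sqrt(10) + 10*sqrt(21))/74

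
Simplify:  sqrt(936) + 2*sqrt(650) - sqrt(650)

11*sqrt(26)

sqrt(936) = 6*sqrt(26); 2*sqrt(650) = 10*sqrt(26); sqrt(650) = 5*sqrt(26)
Combine: (6 + 10 - 5)·sqrt(26) = 11*sqrt(26)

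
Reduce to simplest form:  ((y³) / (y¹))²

Inside the bracket: y²
Raise to the power 2: y⁴

y⁴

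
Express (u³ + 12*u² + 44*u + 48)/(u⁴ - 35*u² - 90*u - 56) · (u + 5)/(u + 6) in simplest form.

(u + 5)/(u² - 6*u - 7)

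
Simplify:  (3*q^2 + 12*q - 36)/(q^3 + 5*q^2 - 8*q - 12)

3/(q + 1)

Factor: 3*q^2 + 12*q - 36 = 3*(q + 6)*(q - 2);  q^3 + 5*q^2 - 8*q - 12 = (q + 6)*(q + 1)*(q - 2)
Cancel the common factors (q + 6), (q - 2).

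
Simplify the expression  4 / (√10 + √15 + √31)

(-10*√186 - 6*√31 + 26*√15 + 36*√10)/141

Group as (√10 + √15) + √31; multiply by (√10 + √15) - √31, then rationalise the remaining surd.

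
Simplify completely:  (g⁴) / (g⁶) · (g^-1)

g^(-3)

Quotient: (g^-2)
Multiply by (g^-1): add exponents.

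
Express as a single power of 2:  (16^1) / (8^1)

16^1 = 2^4; 8^1 = 2^3
Combine exponents: 2^1

2^1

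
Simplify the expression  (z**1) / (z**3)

z**(-2)

Quotient: (z**-2)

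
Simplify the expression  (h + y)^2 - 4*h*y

(h - y)^2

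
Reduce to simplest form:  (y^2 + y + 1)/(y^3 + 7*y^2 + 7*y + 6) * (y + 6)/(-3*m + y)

1/(-3*m + y)

Factor: y^3 + 7*y^2 + 7*y + 6 = (y + 6)*(y^2 + y + 1)
Cancel the common factors (y^2 + y + 1), (y + 6).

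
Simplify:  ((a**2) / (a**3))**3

Inside the bracket: (a**-1)
Raise to the power 3: (a**-3)

a**(-3)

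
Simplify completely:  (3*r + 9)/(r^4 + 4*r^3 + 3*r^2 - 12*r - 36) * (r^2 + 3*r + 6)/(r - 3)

3/(r^2 - 5*r + 6)

Factor: 3*r + 9 = 3*(r + 3);  r^4 + 4*r^3 + 3*r^2 - 12*r - 36 = (r^2 + 3*r + 6)*(r - 2)*(r + 3)
Cancel the common factors (r^2 + 3*r + 6), (r + 3).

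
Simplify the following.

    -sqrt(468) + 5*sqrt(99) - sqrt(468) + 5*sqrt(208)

8*sqrt(13) + 15*sqrt(11)

sqrt(468) = 6*sqrt(13); 5*sqrt(99) = 15*sqrt(11); sqrt(468) = 6*sqrt(13); 5*sqrt(208) = 20*sqrt(13)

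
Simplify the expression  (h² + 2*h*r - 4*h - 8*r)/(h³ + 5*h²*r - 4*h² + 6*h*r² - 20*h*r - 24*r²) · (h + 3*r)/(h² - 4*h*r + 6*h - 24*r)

-1/(-h² + 4*h*r - 6*h + 24*r)

Factor: h² + 2*h*r - 4*h - 8*r = (h - 4)·(h + 2*r);  h³ + 5*h²*r - 4*h² + 6*h*r² - 20*h*r - 24*r² = (h - 4)·(h + 2*r)·(h + 3*r);  h² - 4*h*r + 6*h - 24*r = (h - 4*r)·(h + 6)
Cancel the common factors (h - 4), (h + 3*r), (h + 2*r).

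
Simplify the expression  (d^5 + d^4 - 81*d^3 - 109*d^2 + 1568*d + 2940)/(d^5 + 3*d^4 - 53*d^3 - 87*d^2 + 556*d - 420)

(d^2 - 5*d - 14)/(d^2 - 3*d + 2)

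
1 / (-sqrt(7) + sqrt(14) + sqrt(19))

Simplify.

(-13*sqrt(7) + sqrt(19) + 6*sqrt(14) + 7*sqrt(38))/194

Group as (sqrt(14) + sqrt(19)) - sqrt(7); multiply by (sqrt(14) + sqrt(19)) + sqrt(7), then rationalise the remaining surd.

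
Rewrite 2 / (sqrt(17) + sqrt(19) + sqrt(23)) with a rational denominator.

(-4*sqrt(7429) + 26*sqrt(23) + 42*sqrt(19) + 50*sqrt(17))/1123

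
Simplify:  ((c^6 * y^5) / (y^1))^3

c^18*y^12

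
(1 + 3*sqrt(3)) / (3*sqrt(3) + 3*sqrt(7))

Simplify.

(-9 - sqrt(3) + sqrt(7) + 3*sqrt(21))/12

Multiply numerator and denominator by -3*sqrt(7) + 3*sqrt(3).
Denominator becomes -36; numerator becomes -9*sqrt(21) - 3*sqrt(7) + 3*sqrt(3) + 27.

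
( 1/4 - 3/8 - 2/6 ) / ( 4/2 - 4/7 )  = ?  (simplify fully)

Numerator: 1/4 - 3/8 - 2/6 = -11/24
Denominator: 4/2 - 4/7 = 10/7
Divide: (-11/24) · (7/10) = -77/240

-77/240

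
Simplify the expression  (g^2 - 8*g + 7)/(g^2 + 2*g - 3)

(g - 7)/(g + 3)

Factor: g^2 - 8*g + 7 = (g - 1)*(g - 7);  g^2 + 2*g - 3 = (g - 1)*(g + 3)
Cancel the common factor (g - 1).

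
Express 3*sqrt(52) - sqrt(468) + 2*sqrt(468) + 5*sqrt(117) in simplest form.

27*sqrt(13)

3*sqrt(52) = 6*sqrt(13); sqrt(468) = 6*sqrt(13); 2*sqrt(468) = 12*sqrt(13); 5*sqrt(117) = 15*sqrt(13)
Combine: (6 - 6 + 12 + 15)·sqrt(13) = 27*sqrt(13)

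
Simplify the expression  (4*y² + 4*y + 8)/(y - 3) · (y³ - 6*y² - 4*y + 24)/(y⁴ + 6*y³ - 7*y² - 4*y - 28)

(4*y² - 16*y - 48)/(y² + 4*y - 21)

Factor: 4*y² + 4*y + 8 = 4·(y² + y + 2);  y³ - 6*y² - 4*y + 24 = (y - 6)·(y + 2)·(y - 2);  y⁴ + 6*y³ - 7*y² - 4*y - 28 = (y² + y + 2)·(y - 2)·(y + 7)
Cancel the common factors (y² + y + 2), (y - 2).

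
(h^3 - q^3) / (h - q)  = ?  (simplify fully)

h^2 + h*q + q^2

h^3 - q^3 = (h - q)(h^2 + h*q + q^2).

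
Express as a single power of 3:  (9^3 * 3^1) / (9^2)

3^3

9^3 = 3^6; 3^1 = 3^1; 9^2 = 3^4
Combine exponents: 3^3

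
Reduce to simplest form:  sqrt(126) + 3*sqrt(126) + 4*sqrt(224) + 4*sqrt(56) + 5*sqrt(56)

46*sqrt(14)

sqrt(126) = 3*sqrt(14); 3*sqrt(126) = 9*sqrt(14); 4*sqrt(224) = 16*sqrt(14); 4*sqrt(56) = 8*sqrt(14); 5*sqrt(56) = 10*sqrt(14)
Combine: (3 + 9 + 16 + 8 + 10)·sqrt(14) = 46*sqrt(14)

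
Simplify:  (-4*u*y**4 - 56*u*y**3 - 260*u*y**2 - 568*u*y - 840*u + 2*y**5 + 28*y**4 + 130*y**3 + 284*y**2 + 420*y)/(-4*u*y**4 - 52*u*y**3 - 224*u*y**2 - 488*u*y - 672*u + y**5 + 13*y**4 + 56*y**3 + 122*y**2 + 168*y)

Factor: -4*u*y**4 - 56*u*y**3 - 260*u*y**2 - 568*u*y - 840*u + 2*y**5 + 28*y**4 + 130*y**3 + 284*y**2 + 420*y = 2*(y**2 + 2*y + 6)*(y + 5)*(y + 7)*(-2*u + y);  -4*u*y**4 - 52*u*y**3 - 224*u*y**2 - 488*u*y - 672*u + y**5 + 13*y**4 + 56*y**3 + 122*y**2 + 168*y = (y**2 + 2*y + 6)*(y + 7)*(-4*u + y)*(y + 4)
Cancel the common factors (y**2 + 2*y + 6), (y + 7).

(-4*u*y - 20*u + 2*y**2 + 10*y)/(-4*u*y - 16*u + y**2 + 4*y)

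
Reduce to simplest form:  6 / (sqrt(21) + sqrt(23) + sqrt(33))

Group as (sqrt(23) + sqrt(33)) + sqrt(21); multiply by (sqrt(23) + sqrt(33)) - sqrt(21), then rationalise the remaining surd.

(-36*sqrt(1771) + 66*sqrt(33) + 186*sqrt(23) + 210*sqrt(21))/1811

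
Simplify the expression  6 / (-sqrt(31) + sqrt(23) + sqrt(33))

Group as (sqrt(23) + sqrt(33)) - sqrt(31); multiply by (sqrt(23) + sqrt(33)) + sqrt(31), then rationalise the remaining surd.

(-150*sqrt(31) + 126*sqrt(33) + 246*sqrt(23) + 12*sqrt(23529))/2411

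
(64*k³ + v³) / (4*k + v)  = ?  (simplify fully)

Factor as (a+b)(a^2-ab+b^2) with a=v, b=(4*k).

16*k² - 4*k*v + v²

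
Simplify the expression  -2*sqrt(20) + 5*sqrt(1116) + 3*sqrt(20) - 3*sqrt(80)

-10*sqrt(5) + 30*sqrt(31)

2*sqrt(20) = 4*sqrt(5); 5*sqrt(1116) = 30*sqrt(31); 3*sqrt(20) = 6*sqrt(5); 3*sqrt(80) = 12*sqrt(5)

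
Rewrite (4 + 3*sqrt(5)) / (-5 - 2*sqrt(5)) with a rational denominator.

(-7*sqrt(5) + 10)/5

Multiply numerator and denominator by -5 + 2*sqrt(5).
Denominator becomes 5; numerator becomes -7*sqrt(5) + 10.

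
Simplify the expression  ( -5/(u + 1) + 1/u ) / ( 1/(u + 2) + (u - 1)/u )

Numerator: -5/(u + 1) + 1/u = (-4*u + 1)/(u^2 + u)
Denominator: 1/(u + 2) + (u - 1)/u = (u^2 + 2*u - 2)/(u^2 + 2*u)
Divide: ((-4*u + 1)/(u^2 + u)) · ((u^2 + 2*u)/(u^2 + 2*u - 2)) = (-4*u^2 - 7*u + 2)/(u^3 + 3*u^2 - 2)

(-4*u^2 - 7*u + 2)/(u^3 + 3*u^2 - 2)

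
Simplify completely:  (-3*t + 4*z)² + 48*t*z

Expand the square and combine the 48*t*z term.

(3*t + 4*z)²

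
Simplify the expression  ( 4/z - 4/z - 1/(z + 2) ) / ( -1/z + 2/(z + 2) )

Numerator: 4/z - 4/z - 1/(z + 2) = -1/(z + 2)
Denominator: -1/z + 2/(z + 2) = (z - 2)/(z² + 2*z)
Divide: (-1/(z + 2)) · ((z² + 2*z)/(z - 2)) = -z/(z - 2)

-z/(z - 2)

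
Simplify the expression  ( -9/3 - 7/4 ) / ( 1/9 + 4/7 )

Numerator: -9/3 - 7/4 = -19/4
Denominator: 1/9 + 4/7 = 43/63
Divide: (-19/4) · (63/43) = -1197/172

-1197/172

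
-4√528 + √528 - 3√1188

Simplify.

-30*√33

4√528 = 16*√33; √528 = 4*√33; 3√1188 = 18*√33
Combine: (-16 + 4 - 18)·√33 = -30*√33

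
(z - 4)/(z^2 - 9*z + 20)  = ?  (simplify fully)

1/(z - 5)

Factor: z^2 - 9*z + 20 = (z - 4)*(z - 5)
Cancel the common factor (z - 4).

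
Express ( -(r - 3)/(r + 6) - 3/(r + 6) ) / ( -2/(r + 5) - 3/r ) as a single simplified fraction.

(r^3 + 5*r^2)/(5*r^2 + 45*r + 90)

Numerator: -(r - 3)/(r + 6) - 3/(r + 6) = -r/(r + 6)
Denominator: -2/(r + 5) - 3/r = (-5*r - 15)/(r^2 + 5*r)
Divide: (-r/(r + 6)) · ((r^2 + 5*r)/(-5*r - 15)) = (r^3 + 5*r^2)/(5*r^2 + 45*r + 90)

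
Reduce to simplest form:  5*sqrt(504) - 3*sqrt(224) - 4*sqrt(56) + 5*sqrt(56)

5*sqrt(504) = 30*sqrt(14); 3*sqrt(224) = 12*sqrt(14); 4*sqrt(56) = 8*sqrt(14); 5*sqrt(56) = 10*sqrt(14)
Combine: (30 - 12 - 8 + 10)·sqrt(14) = 20*sqrt(14)

20*sqrt(14)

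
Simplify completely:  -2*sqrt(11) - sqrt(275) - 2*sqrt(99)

2*sqrt(11) = 2*sqrt(11); sqrt(275) = 5*sqrt(11); 2*sqrt(99) = 6*sqrt(11)
Combine: (-2 - 5 - 6)·sqrt(11) = -13*sqrt(11)

-13*sqrt(11)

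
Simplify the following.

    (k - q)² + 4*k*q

(k + q)²

After expansion: k² + 2*k*q + q² — a perfect-square trinomial.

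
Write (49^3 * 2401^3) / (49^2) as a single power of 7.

49^3 = 7^6; 2401^3 = 7^12; 49^2 = 7^4
Combine exponents: 7^14

7^14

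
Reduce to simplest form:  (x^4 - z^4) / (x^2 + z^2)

x^2 - z^2

Difference of fourth powers: factor out (x^2 + z^2).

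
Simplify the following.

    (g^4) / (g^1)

Quotient: g^3

g^3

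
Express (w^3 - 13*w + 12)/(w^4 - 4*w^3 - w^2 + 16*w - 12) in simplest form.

(w + 4)/(w^2 - 4)

Factor: w^3 - 13*w + 12 = (w - 3)*(w - 1)*(w + 4);  w^4 - 4*w^3 - w^2 + 16*w - 12 = (w - 3)*(w + 2)*(w - 1)*(w - 2)
Cancel the common factors (w - 1), (w - 3).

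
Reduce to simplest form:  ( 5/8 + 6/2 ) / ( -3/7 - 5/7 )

-203/64

Numerator: 5/8 + 6/2 = 29/8
Denominator: -3/7 - 5/7 = -8/7
Divide: (29/8) · (-7/8) = -203/64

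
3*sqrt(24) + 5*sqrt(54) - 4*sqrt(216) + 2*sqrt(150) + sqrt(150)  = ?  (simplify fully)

3*sqrt(24) = 6*sqrt(6); 5*sqrt(54) = 15*sqrt(6); 4*sqrt(216) = 24*sqrt(6); 2*sqrt(150) = 10*sqrt(6); sqrt(150) = 5*sqrt(6)

12*sqrt(6)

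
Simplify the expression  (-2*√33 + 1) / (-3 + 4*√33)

(-261 - 2*√33)/519

Multiply numerator and denominator by -4*√33 - 3.
Denominator becomes -519; numerator becomes 2*√33 + 261.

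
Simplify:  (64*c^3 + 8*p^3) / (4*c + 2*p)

(2*p)^3 + (4*c)^3 = (4*c + 2*p)(16*c^2 - 8*c*p + 4*p^2).

16*c^2 - 8*c*p + 4*p^2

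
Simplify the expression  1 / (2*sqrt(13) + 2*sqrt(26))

Multiply numerator and denominator by -2*sqrt(26) + 2*sqrt(13).
Denominator becomes -52; numerator becomes -2*sqrt(26) + 2*sqrt(13).

(-sqrt(13) + sqrt(26))/26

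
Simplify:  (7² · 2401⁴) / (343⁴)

7² = 7^2; 2401⁴ = 7^16; 343⁴ = 7^12
Combine exponents: 7^6

7^6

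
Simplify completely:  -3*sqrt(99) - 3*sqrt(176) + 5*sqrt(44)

-11*sqrt(11)

3*sqrt(99) = 9*sqrt(11); 3*sqrt(176) = 12*sqrt(11); 5*sqrt(44) = 10*sqrt(11)
Combine: (-9 - 12 + 10)·sqrt(11) = -11*sqrt(11)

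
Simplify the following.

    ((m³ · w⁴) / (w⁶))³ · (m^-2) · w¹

Inside the bracket: m³ · (w^-2)
Raise to the power 3: m⁹ · (w^-6)
Multiply by (m^-2) · w¹: add exponents.

m⁷/w⁵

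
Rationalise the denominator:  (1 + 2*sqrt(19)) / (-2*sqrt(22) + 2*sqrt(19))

(-2*sqrt(418) - 38 - sqrt(22) - sqrt(19))/6

Multiply numerator and denominator by 2*sqrt(19) + 2*sqrt(22).
Denominator becomes -12; numerator becomes 2*sqrt(19) + 2*sqrt(22) + 76 + 4*sqrt(418).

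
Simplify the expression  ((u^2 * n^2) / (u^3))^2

n^4/u^2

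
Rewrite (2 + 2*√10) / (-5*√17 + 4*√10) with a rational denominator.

(-10*√170 - 80 - 10*√17 - 8*√10)/265

Multiply numerator and denominator by 4*√10 + 5*√17.
Denominator becomes -265; numerator becomes 8*√10 + 10*√17 + 80 + 10*√170.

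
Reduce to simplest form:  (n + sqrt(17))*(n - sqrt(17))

n**2 - 17

Product of conjugates: (P+Q)(P-Q) = P**2 - Q**2.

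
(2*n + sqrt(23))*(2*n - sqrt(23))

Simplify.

4*n^2 - 23

(2*n)^2 - (sqrt(23))^2 = 4*n^2 - 23.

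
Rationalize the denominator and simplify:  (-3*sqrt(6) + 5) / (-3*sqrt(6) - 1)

(-18*sqrt(6) + 59)/53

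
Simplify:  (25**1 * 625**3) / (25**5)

5**4

25**1 = 5**2; 625**3 = 5**12; 25**5 = 5**10
Combine exponents: 5**4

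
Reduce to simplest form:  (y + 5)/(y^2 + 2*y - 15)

1/(y - 3)

Factor: y^2 + 2*y - 15 = (y - 3)*(y + 5)
Cancel the common factor (y + 5).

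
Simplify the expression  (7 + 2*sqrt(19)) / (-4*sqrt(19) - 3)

(-131 - 22*sqrt(19))/295

Multiply numerator and denominator by -3 + 4*sqrt(19).
Denominator becomes -295; numerator becomes 22*sqrt(19) + 131.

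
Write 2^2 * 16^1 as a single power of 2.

2^2 = 2^2; 16^1 = 2^4
Combine exponents: 2^6

2^6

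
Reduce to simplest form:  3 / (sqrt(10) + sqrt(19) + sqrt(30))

(-20*sqrt(57) - sqrt(30) + 21*sqrt(19) + 39*sqrt(10))/253

Group as (sqrt(10) + sqrt(19)) + sqrt(30); multiply by (sqrt(10) + sqrt(19)) - sqrt(30), then rationalise the remaining surd.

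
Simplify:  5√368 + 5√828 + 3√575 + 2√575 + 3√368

87*√23

5√368 = 20*√23; 5√828 = 30*√23; 3√575 = 15*√23; 2√575 = 10*√23; 3√368 = 12*√23
Combine: (20 + 30 + 15 + 10 + 12)·√23 = 87*√23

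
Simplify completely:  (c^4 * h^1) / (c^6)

h/c^2

Quotient: (c^-2) * h^1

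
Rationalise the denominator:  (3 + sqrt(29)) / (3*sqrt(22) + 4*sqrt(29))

(-3*sqrt(638) - 9*sqrt(22) + 12*sqrt(29) + 116)/266

Multiply numerator and denominator by -3*sqrt(22) + 4*sqrt(29).
Denominator becomes 266; numerator becomes -3*sqrt(638) - 9*sqrt(22) + 12*sqrt(29) + 116.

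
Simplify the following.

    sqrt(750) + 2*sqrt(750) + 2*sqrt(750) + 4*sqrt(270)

37*sqrt(30)

sqrt(750) = 5*sqrt(30); 2*sqrt(750) = 10*sqrt(30); 2*sqrt(750) = 10*sqrt(30); 4*sqrt(270) = 12*sqrt(30)
Combine: (5 + 10 + 10 + 12)·sqrt(30) = 37*sqrt(30)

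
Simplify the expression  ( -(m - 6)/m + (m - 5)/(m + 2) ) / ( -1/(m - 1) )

Numerator: -(m - 6)/m + (m - 5)/(m + 2) = (-m + 12)/(m**2 + 2*m)
Denominator: -1/(m - 1) = -1/(m - 1)
Divide: ((-m + 12)/(m**2 + 2*m)) · (-m + 1) = (m**2 - 13*m + 12)/(m**2 + 2*m)

(m**2 - 13*m + 12)/(m**2 + 2*m)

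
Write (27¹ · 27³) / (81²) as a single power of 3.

3^4

27¹ = 3^3; 27³ = 3^9; 81² = 3^8
Combine exponents: 3^4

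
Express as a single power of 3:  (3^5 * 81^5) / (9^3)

3^19

3^5 = 3^5; 81^5 = 3^20; 9^3 = 3^6
Combine exponents: 3^19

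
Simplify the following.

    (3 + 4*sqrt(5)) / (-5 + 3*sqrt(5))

(29*sqrt(5) + 75)/20

Multiply numerator and denominator by -3*sqrt(5) - 5.
Denominator becomes -20; numerator becomes -75 - 29*sqrt(5).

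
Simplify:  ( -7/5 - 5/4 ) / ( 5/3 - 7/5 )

-159/16

Numerator: -7/5 - 5/4 = -53/20
Denominator: 5/3 - 7/5 = 4/15
Divide: (-53/20) · (15/4) = -159/16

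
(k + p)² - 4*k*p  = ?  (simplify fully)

(k - p)²

Expanding gives k² - 2*k*p + p², a perfect square.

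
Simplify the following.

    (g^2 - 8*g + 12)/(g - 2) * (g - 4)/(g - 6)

g - 4

Factor: g^2 - 8*g + 12 = (g - 6)*(g - 2)
Cancel the common factors (g - 2), (g - 6).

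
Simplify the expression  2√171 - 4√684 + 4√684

2√171 = 6*√19; 4√684 = 24*√19; 4√684 = 24*√19
Combine: (6 - 24 + 24)·√19 = 6*√19

6*√19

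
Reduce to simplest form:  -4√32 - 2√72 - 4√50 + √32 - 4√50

4√32 = 16*√2; 2√72 = 12*√2; 4√50 = 20*√2; √32 = 4*√2; 4√50 = 20*√2
Combine: (-16 - 12 - 20 + 4 - 20)·√2 = -64*√2

-64*√2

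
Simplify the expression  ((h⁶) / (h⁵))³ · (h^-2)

Inside the bracket: h¹
Raise to the power 3: h³
Multiply by (h^-2): add exponents.

h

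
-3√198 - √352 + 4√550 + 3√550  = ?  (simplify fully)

3√198 = 9*√22; √352 = 4*√22; 4√550 = 20*√22; 3√550 = 15*√22
Combine: (-9 - 4 + 20 + 15)·√22 = 22*√22

22*√22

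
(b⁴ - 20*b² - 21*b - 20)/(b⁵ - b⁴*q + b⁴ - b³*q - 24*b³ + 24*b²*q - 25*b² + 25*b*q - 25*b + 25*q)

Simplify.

(-b - 4)/(-b² + b*q - 5*b + 5*q)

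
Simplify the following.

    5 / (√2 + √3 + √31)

Group as (√2 + √31) + √3; multiply by (√2 + √31) - √3, then rationalise the remaining surd.

(-75*√3 - 80*√2 + 5*√186 + 65*√31)/326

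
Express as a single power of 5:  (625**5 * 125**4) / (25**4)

5**24

625**5 = 5**20; 125**4 = 5**12; 25**4 = 5**8
Combine exponents: 5**24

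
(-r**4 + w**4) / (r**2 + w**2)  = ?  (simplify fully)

Factor w**4 - r**4 and cancel (r**2 + w**2).

-r**2 + w**2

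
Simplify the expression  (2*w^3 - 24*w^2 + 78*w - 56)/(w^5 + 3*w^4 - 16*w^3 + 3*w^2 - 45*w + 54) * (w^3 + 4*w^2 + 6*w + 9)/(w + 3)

Factor: 2*w^3 - 24*w^2 + 78*w - 56 = 2*(w - 1)*(w - 4)*(w - 7);  w^5 + 3*w^4 - 16*w^3 + 3*w^2 - 45*w + 54 = (w^2 + w + 3)*(w + 6)*(w - 1)*(w - 3);  w^3 + 4*w^2 + 6*w + 9 = (w + 3)*(w^2 + w + 3)
Cancel the common factors (w^2 + w + 3), (w + 3), (w - 1).

(2*w^2 - 22*w + 56)/(w^2 + 3*w - 18)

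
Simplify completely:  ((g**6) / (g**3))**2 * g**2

g**8

Inside the bracket: g**3
Raise to the power 2: g**6
Multiply by g**2: add exponents.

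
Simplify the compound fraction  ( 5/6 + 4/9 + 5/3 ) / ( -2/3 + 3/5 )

-265/6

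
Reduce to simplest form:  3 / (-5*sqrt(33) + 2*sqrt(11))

(-15*sqrt(33) - 6*sqrt(11))/781

Multiply numerator and denominator by 2*sqrt(11) + 5*sqrt(33).
Denominator becomes -781; numerator becomes 6*sqrt(11) + 15*sqrt(33).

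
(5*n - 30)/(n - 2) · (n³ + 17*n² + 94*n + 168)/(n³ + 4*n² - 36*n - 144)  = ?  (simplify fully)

(5*n + 35)/(n - 2)

Factor: 5*n - 30 = 5·(n - 6);  n³ + 17*n² + 94*n + 168 = (n + 4)·(n + 7)·(n + 6);  n³ + 4*n² - 36*n - 144 = (n + 4)·(n - 6)·(n + 6)
Cancel the common factors (n - 6), (n + 6), (n + 4).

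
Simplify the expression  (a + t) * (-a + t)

(t+a)(t-a) = -a^2 + t^2.

-a^2 + t^2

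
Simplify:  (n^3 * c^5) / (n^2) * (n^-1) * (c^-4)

Quotient: n^1 * c^5
Multiply by (n^-1) * (c^-4): add exponents.

c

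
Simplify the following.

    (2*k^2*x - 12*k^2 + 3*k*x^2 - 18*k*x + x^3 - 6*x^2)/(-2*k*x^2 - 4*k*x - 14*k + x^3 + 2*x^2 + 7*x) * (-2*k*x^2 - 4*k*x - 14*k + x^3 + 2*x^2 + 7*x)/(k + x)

2*k*x - 12*k + x^2 - 6*x

Factor: 2*k^2*x - 12*k^2 + 3*k*x^2 - 18*k*x + x^3 - 6*x^2 = (x - 6)*(k + x)*(2*k + x);  -2*k*x^2 - 4*k*x - 14*k + x^3 + 2*x^2 + 7*x = (-2*k + x)*(x^2 + 2*x + 7);  -2*k*x^2 - 4*k*x - 14*k + x^3 + 2*x^2 + 7*x = (x^2 + 2*x + 7)*(-2*k + x)
Cancel the common factors (x^2 + 2*x + 7), (-2*k + x), (k + x).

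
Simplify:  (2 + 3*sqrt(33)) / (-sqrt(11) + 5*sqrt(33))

Multiply numerator and denominator by sqrt(11) + 5*sqrt(33).
Denominator becomes 814; numerator becomes 2*sqrt(11) + 33*sqrt(3) + 10*sqrt(33) + 495.

(2*sqrt(11) + 33*sqrt(3) + 10*sqrt(33) + 495)/814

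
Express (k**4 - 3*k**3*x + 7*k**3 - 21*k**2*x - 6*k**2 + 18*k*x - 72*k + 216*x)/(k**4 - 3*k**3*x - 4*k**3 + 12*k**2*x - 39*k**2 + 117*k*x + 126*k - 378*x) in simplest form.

(k + 4)/(k - 7)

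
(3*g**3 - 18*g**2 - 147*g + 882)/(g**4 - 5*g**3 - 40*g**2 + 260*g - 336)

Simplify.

Factor: 3*g**3 - 18*g**2 - 147*g + 882 = 3*(g - 6)*(g - 7)*(g + 7);  g**4 - 5*g**3 - 40*g**2 + 260*g - 336 = (g + 7)*(g - 2)*(g - 4)*(g - 6)
Cancel the common factors (g - 6), (g + 7).

(3*g - 21)/(g**2 - 6*g + 8)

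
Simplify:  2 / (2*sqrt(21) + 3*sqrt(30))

(-2*sqrt(21) + 3*sqrt(30))/93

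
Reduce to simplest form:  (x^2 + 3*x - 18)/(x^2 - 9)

(x + 6)/(x + 3)

Factor: x^2 + 3*x - 18 = (x - 3)*(x + 6);  x^2 - 9 = (x - 3)*(x + 3)
Cancel the common factor (x - 3).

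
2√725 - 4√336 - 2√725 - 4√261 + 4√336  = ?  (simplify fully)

2√725 = 10*√29; 4√336 = 16*√21; 2√725 = 10*√29; 4√261 = 12*√29; 4√336 = 16*√21

-12*√29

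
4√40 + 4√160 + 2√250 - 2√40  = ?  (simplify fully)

30*√10

4√40 = 8*√10; 4√160 = 16*√10; 2√250 = 10*√10; 2√40 = 4*√10
Combine: (8 + 16 + 10 - 4)·√10 = 30*√10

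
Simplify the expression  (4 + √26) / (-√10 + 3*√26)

(2*√10 + √65 + 6*√26 + 39)/112

Multiply numerator and denominator by √10 + 3*√26.
Denominator becomes 224; numerator becomes 4*√10 + 2*√65 + 12*√26 + 78.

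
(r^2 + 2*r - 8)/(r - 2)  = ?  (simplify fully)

r + 4

Factor: r^2 + 2*r - 8 = (r - 2)*(r + 4)
Cancel the common factor (r - 2).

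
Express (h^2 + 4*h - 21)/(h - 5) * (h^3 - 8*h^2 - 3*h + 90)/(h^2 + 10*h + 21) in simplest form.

Factor: h^2 + 4*h - 21 = (h + 7)*(h - 3);  h^3 - 8*h^2 - 3*h + 90 = (h - 5)*(h - 6)*(h + 3);  h^2 + 10*h + 21 = (h + 3)*(h + 7)
Cancel the common factors (h - 5), (h + 3), (h + 7).

h^2 - 9*h + 18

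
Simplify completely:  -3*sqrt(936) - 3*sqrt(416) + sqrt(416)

-26*sqrt(26)

3*sqrt(936) = 18*sqrt(26); 3*sqrt(416) = 12*sqrt(26); sqrt(416) = 4*sqrt(26)
Combine: (-18 - 12 + 4)·sqrt(26) = -26*sqrt(26)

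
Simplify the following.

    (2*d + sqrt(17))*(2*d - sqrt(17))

4*d^2 - 17

Difference of squares with P = 2*d, Q = sqrt(17).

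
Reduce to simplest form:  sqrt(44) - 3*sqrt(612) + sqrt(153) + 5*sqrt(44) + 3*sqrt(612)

3*sqrt(17) + 12*sqrt(11)

sqrt(44) = 2*sqrt(11); 3*sqrt(612) = 18*sqrt(17); sqrt(153) = 3*sqrt(17); 5*sqrt(44) = 10*sqrt(11); 3*sqrt(612) = 18*sqrt(17)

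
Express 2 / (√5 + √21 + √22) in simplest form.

Group as (√5 + √21) + √22; multiply by (√5 + √21) - √22, then rationalise the remaining surd.

(-√2310 + 2*√22 + 3*√21 + 19*√5)/101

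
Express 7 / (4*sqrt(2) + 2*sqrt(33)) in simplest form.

(-14*sqrt(2) + 7*sqrt(33))/50

Multiply numerator and denominator by -2*sqrt(33) + 4*sqrt(2).
Denominator becomes -100; numerator becomes -14*sqrt(33) + 28*sqrt(2).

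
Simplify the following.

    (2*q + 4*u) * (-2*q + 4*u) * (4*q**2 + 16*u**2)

-16*q**4 + 256*u**4

Telescope via difference of squares: ((4*u)+(2*q))((4*u)-(2*q)) = -4*q**2 + 16*u**2, then repeat with the next factor.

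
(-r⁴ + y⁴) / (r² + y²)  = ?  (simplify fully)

Factor y^4 - r^4 and cancel (r² + y²).

-r² + y²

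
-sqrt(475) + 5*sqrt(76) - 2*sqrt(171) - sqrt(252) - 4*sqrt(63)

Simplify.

sqrt(475) = 5*sqrt(19); 5*sqrt(76) = 10*sqrt(19); 2*sqrt(171) = 6*sqrt(19); sqrt(252) = 6*sqrt(7); 4*sqrt(63) = 12*sqrt(7)

-18*sqrt(7) - sqrt(19)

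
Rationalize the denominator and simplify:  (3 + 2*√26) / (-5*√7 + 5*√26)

Multiply numerator and denominator by 5*√7 + 5*√26.
Denominator becomes 475; numerator becomes 15*√7 + 15*√26 + 10*√182 + 260.

(3*√7 + 3*√26 + 2*√182 + 52)/95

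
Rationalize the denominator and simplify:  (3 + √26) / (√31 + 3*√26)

(-√806 - 3*√31 + 9*√26 + 78)/203

Multiply numerator and denominator by -√31 + 3*√26.
Denominator becomes 203; numerator becomes -√806 - 3*√31 + 9*√26 + 78.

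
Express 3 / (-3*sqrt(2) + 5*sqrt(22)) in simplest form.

(9*sqrt(2) + 15*sqrt(22))/532

Multiply numerator and denominator by 3*sqrt(2) + 5*sqrt(22).
Denominator becomes 532; numerator becomes 9*sqrt(2) + 15*sqrt(22).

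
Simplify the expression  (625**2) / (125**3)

5**(-1)

625**2 = 5**8; 125**3 = 5**9
Combine exponents: 5**(-1)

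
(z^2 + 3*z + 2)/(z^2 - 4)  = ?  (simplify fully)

(z + 1)/(z - 2)

Factor: z^2 + 3*z + 2 = (z + 2)*(z + 1);  z^2 - 4 = (z - 2)*(z + 2)
Cancel the common factor (z + 2).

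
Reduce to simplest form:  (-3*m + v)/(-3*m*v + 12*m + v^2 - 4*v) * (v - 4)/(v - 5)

1/(v - 5)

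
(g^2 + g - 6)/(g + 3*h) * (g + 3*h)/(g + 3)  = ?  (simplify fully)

Factor: g^2 + g - 6 = (g - 2)*(g + 3)
Cancel the common factors (g + 3*h), (g + 3).

g - 2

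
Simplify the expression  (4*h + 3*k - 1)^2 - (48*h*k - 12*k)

After expansion: 16*h^2 - 24*h*k - 8*h + 9*k^2 + 6*k + 1 — a perfect-square trinomial.

(-4*h + 3*k + 1)^2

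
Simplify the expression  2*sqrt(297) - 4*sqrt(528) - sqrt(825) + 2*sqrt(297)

-9*sqrt(33)

2*sqrt(297) = 6*sqrt(33); 4*sqrt(528) = 16*sqrt(33); sqrt(825) = 5*sqrt(33); 2*sqrt(297) = 6*sqrt(33)
Combine: (6 - 16 - 5 + 6)·sqrt(33) = -9*sqrt(33)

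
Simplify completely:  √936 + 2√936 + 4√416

34*√26

√936 = 6*√26; 2√936 = 12*√26; 4√416 = 16*√26
Combine: (6 + 12 + 16)·√26 = 34*√26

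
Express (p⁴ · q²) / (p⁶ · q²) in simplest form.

Quotient: (p^-2)

p^(-2)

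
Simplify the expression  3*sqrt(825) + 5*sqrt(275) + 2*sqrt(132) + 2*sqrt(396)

3*sqrt(825) = 15*sqrt(33); 5*sqrt(275) = 25*sqrt(11); 2*sqrt(132) = 4*sqrt(33); 2*sqrt(396) = 12*sqrt(11)

19*sqrt(33) + 37*sqrt(11)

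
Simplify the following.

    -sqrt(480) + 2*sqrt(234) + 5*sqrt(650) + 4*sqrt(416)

sqrt(480) = 4*sqrt(30); 2*sqrt(234) = 6*sqrt(26); 5*sqrt(650) = 25*sqrt(26); 4*sqrt(416) = 16*sqrt(26)

-4*sqrt(30) + 47*sqrt(26)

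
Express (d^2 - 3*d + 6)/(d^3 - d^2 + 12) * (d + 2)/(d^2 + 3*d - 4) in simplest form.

Factor: d^3 - d^2 + 12 = (d + 2)*(d^2 - 3*d + 6);  d^2 + 3*d - 4 = (d - 1)*(d + 4)
Cancel the common factors (d^2 - 3*d + 6), (d + 2).

1/(d^2 + 3*d - 4)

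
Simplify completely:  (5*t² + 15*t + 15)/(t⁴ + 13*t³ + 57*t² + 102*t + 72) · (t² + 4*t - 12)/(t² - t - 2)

Factor: 5*t² + 15*t + 15 = 5·(t² + 3*t + 3);  t⁴ + 13*t³ + 57*t² + 102*t + 72 = (t + 6)·(t + 4)·(t² + 3*t + 3);  t² + 4*t - 12 = (t - 2)·(t + 6);  t² - t - 2 = (t - 2)·(t + 1)
Cancel the common factors (t² + 3*t + 3), (t + 6), (t - 2).

5/(t² + 5*t + 4)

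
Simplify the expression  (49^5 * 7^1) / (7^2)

7^9

49^5 = 7^10; 7^1 = 7^1; 7^2 = 7^2
Combine exponents: 7^9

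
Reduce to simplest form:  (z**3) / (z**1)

z**2

Quotient: z**2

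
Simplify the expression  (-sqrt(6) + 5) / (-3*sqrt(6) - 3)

Multiply numerator and denominator by -3 + 3*sqrt(6).
Denominator becomes -45; numerator becomes -33 + 18*sqrt(6).

(-6*sqrt(6) + 11)/15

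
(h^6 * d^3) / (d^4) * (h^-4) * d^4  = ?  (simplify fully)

d^3*h^2

Quotient: h^6 * (d^-1)
Multiply by (h^-4) * d^4: add exponents.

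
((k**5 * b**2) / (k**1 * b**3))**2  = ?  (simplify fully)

k**8/b**2

Inside the bracket: k**4 * (b**-1)
Raise to the power 2: k**8 * (b**-2)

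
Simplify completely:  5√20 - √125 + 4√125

5√20 = 10*√5; √125 = 5*√5; 4√125 = 20*√5
Combine: (10 - 5 + 20)·√5 = 25*√5

25*√5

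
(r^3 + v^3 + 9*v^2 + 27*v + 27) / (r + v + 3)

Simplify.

r^2 - r*v - 3*r + v^2 + 6*v + 9

r^3 + (v + 3)^3 = (r + v + 3)(r^2 - r*v - 3*r + v^2 + 6*v + 9).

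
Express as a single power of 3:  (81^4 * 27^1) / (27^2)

3^13

81^4 = 3^16; 27^1 = 3^3; 27^2 = 3^6
Combine exponents: 3^13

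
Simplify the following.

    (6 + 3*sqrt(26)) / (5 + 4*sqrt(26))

Multiply numerator and denominator by -4*sqrt(26) + 5.
Denominator becomes -391; numerator becomes -282 - 9*sqrt(26).

(9*sqrt(26) + 282)/391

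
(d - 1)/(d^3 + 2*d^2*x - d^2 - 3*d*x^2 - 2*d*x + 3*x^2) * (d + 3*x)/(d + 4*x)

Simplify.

Factor: d^3 + 2*d^2*x - d^2 - 3*d*x^2 - 2*d*x + 3*x^2 = (d - 1)*(d - x)*(d + 3*x)
Cancel the common factors (d + 3*x), (d - 1).

-1/(-d^2 - 3*d*x + 4*x^2)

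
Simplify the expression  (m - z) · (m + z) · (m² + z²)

m⁴ - z⁴

(m+z)(m-z) = m² - z²; continue pairing.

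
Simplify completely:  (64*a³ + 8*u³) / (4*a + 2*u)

16*a² - 8*a*u + 4*u²

(2*u)^3 + (4*a)^3 = (4*a + 2*u)(16*a² - 8*a*u + 4*u²).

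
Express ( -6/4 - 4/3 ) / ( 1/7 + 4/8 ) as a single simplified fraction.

-119/27

Numerator: -6/4 - 4/3 = -17/6
Denominator: 1/7 + 4/8 = 9/14
Divide: (-17/6) · (14/9) = -119/27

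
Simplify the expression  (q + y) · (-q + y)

-q² + y²

(y+q)(y-q) = -q² + y².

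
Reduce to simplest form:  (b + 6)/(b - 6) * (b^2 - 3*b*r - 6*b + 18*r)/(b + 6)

b - 3*r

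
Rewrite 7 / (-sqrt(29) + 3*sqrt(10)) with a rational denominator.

Multiply numerator and denominator by sqrt(29) + 3*sqrt(10).
Denominator becomes 61; numerator becomes 7*sqrt(29) + 21*sqrt(10).

(7*sqrt(29) + 21*sqrt(10))/61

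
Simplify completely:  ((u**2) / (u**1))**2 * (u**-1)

Inside the bracket: u**1
Raise to the power 2: u**2
Multiply by (u**-1): add exponents.

u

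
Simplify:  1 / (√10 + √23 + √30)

(-20*√69 + 3*√30 + 17*√23 + 43*√10)/911

Group as (√10 + √30) + √23; multiply by (√10 + √30) - √23, then rationalise the remaining surd.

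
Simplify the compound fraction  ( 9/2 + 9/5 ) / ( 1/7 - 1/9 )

3969/20

Numerator: 9/2 + 9/5 = 63/10
Denominator: 1/7 - 1/9 = 2/63
Divide: (63/10) · (63/2) = 3969/20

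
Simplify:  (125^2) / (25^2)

5^2

125^2 = 5^6; 25^2 = 5^4
Combine exponents: 5^2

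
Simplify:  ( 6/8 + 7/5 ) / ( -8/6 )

Numerator: 6/8 + 7/5 = 43/20
Denominator: -8/6 = -4/3
Divide: (43/20) · (-3/4) = -129/80

-129/80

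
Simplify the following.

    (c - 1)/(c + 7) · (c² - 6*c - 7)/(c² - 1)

(c - 7)/(c + 7)

Factor: c² - 6*c - 7 = (c + 1)·(c - 7);  c² - 1 = (c + 1)·(c - 1)
Cancel the common factors (c + 1), (c - 1).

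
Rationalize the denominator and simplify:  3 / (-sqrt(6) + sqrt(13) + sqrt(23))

(-45*sqrt(6) - 6*sqrt(23) + 24*sqrt(13) + 3*sqrt(1794))/148

Group as (sqrt(13) + sqrt(23)) - sqrt(6); multiply by (sqrt(13) + sqrt(23)) + sqrt(6), then rationalise the remaining surd.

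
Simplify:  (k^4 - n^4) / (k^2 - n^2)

k^2 + n^2

Factor k^4 - n^4 and cancel (k^2 - n^2).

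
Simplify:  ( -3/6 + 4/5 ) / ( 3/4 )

2/5

Numerator: -3/6 + 4/5 = 3/10
Denominator: 3/4 = 3/4
Divide: (3/10) · (4/3) = 2/5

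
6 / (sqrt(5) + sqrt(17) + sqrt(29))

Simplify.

(-4*sqrt(2465) - 14*sqrt(29) + 34*sqrt(17) + 82*sqrt(5))/97

Group as (sqrt(5) + sqrt(29)) + sqrt(17); multiply by (sqrt(5) + sqrt(29)) - sqrt(17), then rationalise the remaining surd.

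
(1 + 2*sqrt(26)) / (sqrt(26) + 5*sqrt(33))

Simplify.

(-52 - sqrt(26) + 5*sqrt(33) + 10*sqrt(858))/799

Multiply numerator and denominator by -5*sqrt(33) + sqrt(26).
Denominator becomes -799; numerator becomes -10*sqrt(858) - 5*sqrt(33) + sqrt(26) + 52.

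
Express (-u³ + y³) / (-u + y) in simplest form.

Apply the difference-of-cubes factorisation and cancel (-u + y).

u² + u*y + y²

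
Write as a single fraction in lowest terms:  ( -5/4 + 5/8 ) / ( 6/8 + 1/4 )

Numerator: -5/4 + 5/8 = -5/8
Denominator: 6/8 + 1/4 = 1
Divide: (-5/8) · (1) = -5/8

-5/8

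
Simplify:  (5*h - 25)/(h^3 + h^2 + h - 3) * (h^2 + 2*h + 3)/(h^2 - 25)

Factor: 5*h - 25 = 5*(h - 5);  h^3 + h^2 + h - 3 = (h^2 + 2*h + 3)*(h - 1);  h^2 - 25 = (h - 5)*(h + 5)
Cancel the common factors (h^2 + 2*h + 3), (h - 5).

5/(h^2 + 4*h - 5)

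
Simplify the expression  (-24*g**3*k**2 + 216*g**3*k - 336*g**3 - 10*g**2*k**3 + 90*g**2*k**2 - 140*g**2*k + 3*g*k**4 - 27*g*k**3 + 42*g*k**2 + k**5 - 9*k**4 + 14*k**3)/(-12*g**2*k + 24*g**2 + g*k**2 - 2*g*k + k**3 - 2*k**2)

Factor: -24*g**3*k**2 + 216*g**3*k - 336*g**3 - 10*g**2*k**3 + 90*g**2*k**2 - 140*g**2*k + 3*g*k**4 - 27*g*k**3 + 42*g*k**2 + k**5 - 9*k**4 + 14*k**3 = (2*g + k)*(-3*g + k)*(k - 7)*(4*g + k)*(k - 2);  -12*g**2*k + 24*g**2 + g*k**2 - 2*g*k + k**3 - 2*k**2 = (4*g + k)*(-3*g + k)*(k - 2)
Cancel the common factors (4*g + k), (k - 2), (-3*g + k).

2*g*k - 14*g + k**2 - 7*k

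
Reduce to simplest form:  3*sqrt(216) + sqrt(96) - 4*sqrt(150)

2*sqrt(6)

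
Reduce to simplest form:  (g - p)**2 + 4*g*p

(g + p)**2

Expanding gives g**2 + 2*g*p + p**2, a perfect square.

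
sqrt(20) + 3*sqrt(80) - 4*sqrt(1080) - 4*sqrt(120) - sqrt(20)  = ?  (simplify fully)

sqrt(20) = 2*sqrt(5); 3*sqrt(80) = 12*sqrt(5); 4*sqrt(1080) = 24*sqrt(30); 4*sqrt(120) = 8*sqrt(30); sqrt(20) = 2*sqrt(5)

-32*sqrt(30) + 12*sqrt(5)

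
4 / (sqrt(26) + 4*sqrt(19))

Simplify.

(-2*sqrt(26) + 8*sqrt(19))/139

Multiply numerator and denominator by -sqrt(26) + 4*sqrt(19).
Denominator becomes 278; numerator becomes -4*sqrt(26) + 16*sqrt(19).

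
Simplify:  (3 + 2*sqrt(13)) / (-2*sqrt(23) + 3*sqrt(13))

Multiply numerator and denominator by 2*sqrt(23) + 3*sqrt(13).
Denominator becomes 25; numerator becomes 6*sqrt(23) + 9*sqrt(13) + 4*sqrt(299) + 78.

(6*sqrt(23) + 9*sqrt(13) + 4*sqrt(299) + 78)/25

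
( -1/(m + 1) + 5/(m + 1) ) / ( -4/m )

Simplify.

-m/(m + 1)

Numerator: -1/(m + 1) + 5/(m + 1) = 4/(m + 1)
Denominator: -4/m = -4/m
Divide: (4/(m + 1)) · (-m/4) = -m/(m + 1)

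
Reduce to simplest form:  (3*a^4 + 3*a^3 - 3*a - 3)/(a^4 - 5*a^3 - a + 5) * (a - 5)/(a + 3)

Factor: 3*a^4 + 3*a^3 - 3*a - 3 = 3*(a + 1)*(a^2 + a + 1)*(a - 1);  a^4 - 5*a^3 - a + 5 = (a - 5)*(a^2 + a + 1)*(a - 1)
Cancel the common factors (a^2 + a + 1), (a - 5), (a - 1).

(3*a + 3)/(a + 3)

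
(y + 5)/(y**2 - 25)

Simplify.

Factor: y**2 - 25 = (y + 5)*(y - 5)
Cancel the common factor (y + 5).

1/(y - 5)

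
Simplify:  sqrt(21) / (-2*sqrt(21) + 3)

Multiply numerator and denominator by 3 + 2*sqrt(21).
Denominator becomes -75; numerator becomes 3*sqrt(21) + 42.

(-14 - sqrt(21))/25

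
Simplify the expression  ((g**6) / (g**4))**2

g**4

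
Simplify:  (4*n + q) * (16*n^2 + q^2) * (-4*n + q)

-256*n^4 + q^4

Pair the conjugate factors: (q+(4*n))(q-(4*n)) = -16*n^2 + q^2, then repeat with the next factor.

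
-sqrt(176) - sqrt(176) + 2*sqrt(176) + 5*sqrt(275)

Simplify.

sqrt(176) = 4*sqrt(11); sqrt(176) = 4*sqrt(11); 2*sqrt(176) = 8*sqrt(11); 5*sqrt(275) = 25*sqrt(11)
Combine: (-4 - 4 + 8 + 25)·sqrt(11) = 25*sqrt(11)

25*sqrt(11)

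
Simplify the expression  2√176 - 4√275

-12*√11

2√176 = 8*√11; 4√275 = 20*√11
Combine: (8 - 20)·√11 = -12*√11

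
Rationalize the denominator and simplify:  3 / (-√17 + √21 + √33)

(-111*√17 + 15*√33 + 87*√21 + 18*√1309)/1403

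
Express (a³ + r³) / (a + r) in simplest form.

r^3 + a^3 = (a + r)(a² - a*r + r²).

a² - a*r + r²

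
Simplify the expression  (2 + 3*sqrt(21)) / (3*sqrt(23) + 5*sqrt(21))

(-9*sqrt(483) - 6*sqrt(23) + 10*sqrt(21) + 315)/318

Multiply numerator and denominator by -3*sqrt(23) + 5*sqrt(21).
Denominator becomes 318; numerator becomes -9*sqrt(483) - 6*sqrt(23) + 10*sqrt(21) + 315.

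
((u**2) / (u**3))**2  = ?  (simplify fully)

Inside the bracket: (u**-1)
Raise to the power 2: (u**-2)

u**(-2)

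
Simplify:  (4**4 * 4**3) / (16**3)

2**2

4**4 = 2**8; 4**3 = 2**6; 16**3 = 2**12
Combine exponents: 2**2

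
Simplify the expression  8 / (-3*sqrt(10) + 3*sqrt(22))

(2*sqrt(10) + 2*sqrt(22))/9

Multiply numerator and denominator by 3*sqrt(10) + 3*sqrt(22).
Denominator becomes 108; numerator becomes 24*sqrt(10) + 24*sqrt(22).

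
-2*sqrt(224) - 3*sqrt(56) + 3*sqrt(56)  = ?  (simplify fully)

-8*sqrt(14)

2*sqrt(224) = 8*sqrt(14); 3*sqrt(56) = 6*sqrt(14); 3*sqrt(56) = 6*sqrt(14)
Combine: (-8 - 6 + 6)·sqrt(14) = -8*sqrt(14)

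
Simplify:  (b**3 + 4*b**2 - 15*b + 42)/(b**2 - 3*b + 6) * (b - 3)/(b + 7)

b - 3

Factor: b**3 + 4*b**2 - 15*b + 42 = (b + 7)*(b**2 - 3*b + 6)
Cancel the common factors (b**2 - 3*b + 6), (b + 7).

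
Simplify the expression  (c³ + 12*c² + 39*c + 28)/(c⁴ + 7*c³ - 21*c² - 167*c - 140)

1/(c - 5)

Factor: c³ + 12*c² + 39*c + 28 = (c + 7)·(c + 1)·(c + 4);  c⁴ + 7*c³ - 21*c² - 167*c - 140 = (c + 1)·(c - 5)·(c + 7)·(c + 4)
Cancel the common factors (c + 7), (c + 1), (c + 4).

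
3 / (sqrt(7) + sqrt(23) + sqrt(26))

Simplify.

(-3*sqrt(4186) + 6*sqrt(26) + 15*sqrt(23) + 63*sqrt(7))/314

Group as (sqrt(23) + sqrt(26)) + sqrt(7); multiply by (sqrt(23) + sqrt(26)) - sqrt(7), then rationalise the remaining surd.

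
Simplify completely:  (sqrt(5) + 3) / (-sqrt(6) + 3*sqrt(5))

(sqrt(30) + 3*sqrt(6) + 15 + 9*sqrt(5))/39

Multiply numerator and denominator by sqrt(6) + 3*sqrt(5).
Denominator becomes 39; numerator becomes sqrt(30) + 3*sqrt(6) + 15 + 9*sqrt(5).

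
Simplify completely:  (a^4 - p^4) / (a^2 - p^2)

Difference of fourth powers: factor out (a^2 - p^2).

a^2 + p^2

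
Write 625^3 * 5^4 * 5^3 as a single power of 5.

5^19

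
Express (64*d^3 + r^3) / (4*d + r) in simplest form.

16*d^2 - 4*d*r + r^2

Apply the sum-of-cubes factorisation and cancel (4*d + r).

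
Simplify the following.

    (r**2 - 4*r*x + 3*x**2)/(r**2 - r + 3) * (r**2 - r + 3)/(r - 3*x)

r - x

Factor: r**2 - 4*r*x + 3*x**2 = (r - x)*(r - 3*x)
Cancel the common factors (r**2 - r + 3), (r - 3*x).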